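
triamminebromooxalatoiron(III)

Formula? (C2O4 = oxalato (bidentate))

Ligands: 1 bromo (Br, -1), 3 ammine (NH3, neutral), 1 oxalato (C2O4, -2). Ligand charge sum = -3.
With Fe in oxidation state +3, the complex ion is [Fe...].

[FeBr(C2O4)(NH3)3]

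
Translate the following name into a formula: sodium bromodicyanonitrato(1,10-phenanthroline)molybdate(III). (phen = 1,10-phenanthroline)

Ligands: 1 bromo (Br, -1), 1 1,10-phenanthroline (phen, neutral), 2 cyano (CN, -1), 1 nitrato (NO3, -1). Ligand charge sum = -4.
With Mo in oxidation state +3, the complex ion is [Mo...]^1−.
Charge balance with sodium (+1) requires 1 complex ion per 1 sodium.

Na[MoBr(CN)2(NO3)(phen)]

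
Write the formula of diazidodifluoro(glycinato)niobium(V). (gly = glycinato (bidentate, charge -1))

[NbF2(gly)(N3)2]

Ligands: 2 fluoro (F, -1), 1 glycinato (gly, -1), 2 azido (N3, -1). Ligand charge sum = -5.
With Nb in oxidation state +5, the complex ion is [Nb...].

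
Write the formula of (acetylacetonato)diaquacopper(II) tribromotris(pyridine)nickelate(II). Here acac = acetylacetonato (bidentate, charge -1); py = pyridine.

[Cu(acac)(H2O)2][NiBr3(py)3]

Cation [Cu…]: ligand charges -1, Cu(II) ⇒ ion charge 1+.
Anion [Ni…]: ligand charges -3, Ni(II) ⇒ ion charge 1−.
One 1+ cation balances one 1− anion.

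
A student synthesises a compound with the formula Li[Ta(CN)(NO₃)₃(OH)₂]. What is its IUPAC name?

The 1 lithium counter-ion carries a total charge of +1, so each complex ion is 1−.
Ligand charges: 3×nitrato (-1 each), 2×hydroxo (-1 each), 1×cyano (-1 each); total -6. So Ta + (-6) = 1−, giving Ta = +5.
The complex ion is anionic, so tantalum takes the -ate form tantalate(V).

lithium cyanodihydroxotrinitratotantalate(V)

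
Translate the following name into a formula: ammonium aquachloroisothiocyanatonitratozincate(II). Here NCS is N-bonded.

Ligands: 1 aqua (H2O, neutral), 1 chloro (Cl, -1), 1 nitrato (NO3, -1), 1 isothiocyanato (NCS, -1). Ligand charge sum = -3.
With Zn in oxidation state +2, the complex ion is [Zn...]^1−.
Charge balance with ammonium (+1) requires 1 complex ion per 1 ammonium.

NH4[ZnCl(H2O)(NCS)(NO3)]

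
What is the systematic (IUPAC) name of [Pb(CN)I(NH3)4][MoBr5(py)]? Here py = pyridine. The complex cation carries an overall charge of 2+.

tetraamminecyanoiodolead(IV) pentabromo(pyridine)molybdate(III)

The complex cation is given as 2+; its ligand charges sum to -2, so Pb = +4.
A 1:1 salt means the anion carries the equal and opposite charge, 2−.
Anion: ligand charges sum to -5; for the ion to be 2−, Mo = +3.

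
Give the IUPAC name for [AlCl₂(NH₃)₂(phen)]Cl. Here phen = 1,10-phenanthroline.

The 1 chloride counter-ion carries a total charge of -1, so each complex ion is 1+.
Ligand charges: 2×chloro (-1 each), 1×1,10-phenanthroline (neutral), 2×ammine (neutral); total -2. So Al + (-2) = 1+, giving Al = +3.
Ligands are named alphabetically: ammine before chloro before phenanthroline.

diamminedichloro(1,10-phenanthroline)aluminium(III) chloride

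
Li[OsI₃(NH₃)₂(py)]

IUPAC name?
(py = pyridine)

lithium diamminetriiodo(pyridine)osmate(II)

The 1 lithium counter-ion carries a total charge of +1, so each complex ion is 1−.
Ligand charges: 3×iodo (-1 each), 1×pyridine (neutral), 2×ammine (neutral); total -3. So Os + (-3) = 1−, giving Os = +2.
Ligands are named alphabetically: ammine before iodo before pyridine.
The complex ion is anionic, so osmium takes the -ate form osmate(II).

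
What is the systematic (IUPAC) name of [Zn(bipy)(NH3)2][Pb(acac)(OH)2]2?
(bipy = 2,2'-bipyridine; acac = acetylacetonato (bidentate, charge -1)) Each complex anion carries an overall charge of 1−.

The complex anion is given as 1−; its ligand charges sum to -3, so Pb = +2.
With 2 anions per cation, the cation must be 2×1 = 2+.
Cation: ligand charges sum to 0; for the ion to be 2+, Zn = +2.

diammine(2,2'-bipyridine)zinc(II) (acetylacetonato)dihydroxoplumbate(II)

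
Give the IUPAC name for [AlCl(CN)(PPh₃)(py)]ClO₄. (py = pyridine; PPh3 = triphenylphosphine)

chlorocyano(pyridine)(triphenylphosphine)aluminium(III) perchlorate

The 1 perchlorate counter-ion carries a total charge of -1, so each complex ion is 1+.
Ligand charges: 1×chloro (-1 each), 1×cyano (-1 each), 1×pyridine (neutral), 1×triphenylphosphine (neutral); total -2. So Al + (-2) = 1+, giving Al = +3.
Ligands are named alphabetically: chloro before cyano before pyridine before triphenylphosphine.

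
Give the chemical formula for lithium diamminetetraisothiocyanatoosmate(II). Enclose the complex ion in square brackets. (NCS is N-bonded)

Li2[Os(NCS)4(NH3)2]

Ligands: 2 ammine (NH3, neutral), 4 isothiocyanato (NCS, -1). Ligand charge sum = -4.
With Os in oxidation state +2, the complex ion is [Os...]^2−.
Charge balance with lithium (+1) requires 1 complex ion per 2 lithium.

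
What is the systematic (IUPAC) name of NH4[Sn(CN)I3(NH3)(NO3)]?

The 1 ammonium counter-ion carries a total charge of +1, so each complex ion is 1−.
Ligand charges: 3×iodo (-1 each), 1×cyano (-1 each), 1×ammine (neutral), 1×nitrato (-1 each); total -5. So Sn + (-5) = 1−, giving Sn = +4.
The complex ion is anionic, so tin takes the -ate form stannate(IV).

ammonium amminecyanotriiodonitratostannate(IV)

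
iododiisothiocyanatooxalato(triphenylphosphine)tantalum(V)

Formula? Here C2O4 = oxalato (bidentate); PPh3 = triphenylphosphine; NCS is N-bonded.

[Ta(C2O4)I(NCS)2(PPh3)]

Ligands: 1 oxalato (C2O4, -2), 1 iodo (I, -1), 1 triphenylphosphine (PPh3, neutral), 2 isothiocyanato (NCS, -1). Ligand charge sum = -5.
With Ta in oxidation state +5, the complex ion is [Ta...].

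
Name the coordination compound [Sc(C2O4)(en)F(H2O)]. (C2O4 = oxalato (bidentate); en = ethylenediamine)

aqua(ethylenediamine)fluorooxalatoscandium(III)

There is no counter-ion, so the complex is neutral overall.
Ligand charges: 1×oxalato (-2 each), 1×ethylenediamine (neutral), 1×fluoro (-1 each), 1×aqua (neutral); total -3. So Sc + (-3) = 0, giving Sc = +3.
Ligands are named alphabetically: aqua before ethylenediamine before fluoro before oxalato.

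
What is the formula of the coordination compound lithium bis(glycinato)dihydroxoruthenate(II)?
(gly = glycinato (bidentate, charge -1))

Ligands: 2 glycinato (gly, -1), 2 hydroxo (OH, -1). Ligand charge sum = -4.
With Ru in oxidation state +2, the complex ion is [Ru...]^2−.
Charge balance with lithium (+1) requires 1 complex ion per 2 lithium.

Li2[Ru(gly)2(OH)2]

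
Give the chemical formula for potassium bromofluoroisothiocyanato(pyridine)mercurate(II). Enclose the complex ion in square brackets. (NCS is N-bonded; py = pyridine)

Ligands: 1 isothiocyanato (NCS, -1), 1 fluoro (F, -1), 1 bromo (Br, -1), 1 pyridine (py, neutral). Ligand charge sum = -3.
Charge balance with potassium (+1) requires 1 complex ion per 1 potassium.

K[HgBrF(NCS)(py)]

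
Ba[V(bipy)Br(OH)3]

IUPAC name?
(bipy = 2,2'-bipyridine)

The 1 barium counter-ion carries a total charge of +2, so each complex ion is 2−.
Ligand charges: 1×2,2'-bipyridine (neutral), 3×hydroxo (-1 each), 1×bromo (-1 each); total -4. So V + (-4) = 2−, giving V = +2.
Ligands are named alphabetically: bipyridine before bromo before hydroxo.
The complex ion is anionic, so vanadium takes the -ate form vanadate(II).

barium (2,2'-bipyridine)bromotrihydroxovanadate(II)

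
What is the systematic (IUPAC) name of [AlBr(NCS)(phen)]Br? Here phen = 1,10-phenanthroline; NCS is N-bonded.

bromoisothiocyanato(1,10-phenanthroline)aluminium(III) bromide

The 1 bromide counter-ion carries a total charge of -1, so each complex ion is 1+.
Ligand charges: 1×1,10-phenanthroline (neutral), 1×bromo (-1 each), 1×isothiocyanato (-1 each); total -2. So Al + (-2) = 1+, giving Al = +3.
Ligands are named alphabetically: bromo before isothiocyanato before phenanthroline.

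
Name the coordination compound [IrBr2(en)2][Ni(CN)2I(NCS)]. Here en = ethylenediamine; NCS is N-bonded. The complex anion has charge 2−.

dibromobis(ethylenediamine)iridium(IV) dicyanoiodoisothiocyanatonickelate(II)

The complex anion is given as 2−; its ligand charges sum to -4, so Ni = +2.
A 1:1 salt means the cation carries the equal and opposite charge, 2+.
Cation: ligand charges sum to -2; for the ion to be 2+, Ir = +4.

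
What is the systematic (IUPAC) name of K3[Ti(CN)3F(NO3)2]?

potassium tricyanofluorodinitratotitanate(III)

The 3 potassium counter-ions carry a total charge of +3, so each complex ion is 3−.
Ligand charges: 3×cyano (-1 each), 1×fluoro (-1 each), 2×nitrato (-1 each); total -6. So Ti + (-6) = 3−, giving Ti = +3.
Ligands are named alphabetically: cyano before fluoro before nitrato.
The complex ion is anionic, so titanium takes the -ate form titanate(III).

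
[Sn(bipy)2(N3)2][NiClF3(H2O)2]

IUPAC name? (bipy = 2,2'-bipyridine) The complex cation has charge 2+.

diazidobis(2,2'-bipyridine)tin(IV) diaquachlorotrifluoronickelate(II)

Both ions are complex: the cation is named first with the plain metal name, the anion second with the -ate form; each ion's ligands are alphabetised independently.
The complex cation is given as 2+; its ligand charges sum to -2, so Sn = +4.
A 1:1 salt means the anion carries the equal and opposite charge, 2−.
Anion: ligand charges sum to -4; for the ion to be 2−, Ni = +2.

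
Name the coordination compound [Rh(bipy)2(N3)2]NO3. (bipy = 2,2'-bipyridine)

diazidobis(2,2'-bipyridine)rhodium(III) nitrate

The 1 nitrate counter-ion carries a total charge of -1, so each complex ion is 1+.
Ligand charges: 2×azido (-1 each), 2×2,2'-bipyridine (neutral); total -2. So Rh + (-2) = 1+, giving Rh = +3.
Ligands are named alphabetically: azido before bipyridine.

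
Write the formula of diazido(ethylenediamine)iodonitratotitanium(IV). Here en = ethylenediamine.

[Ti(en)I(N3)2(NO3)]

Ligands: 1 nitrato (NO3, -1), 1 ethylenediamine (en, neutral), 1 iodo (I, -1), 2 azido (N3, -1). Ligand charge sum = -4.
With Ti in oxidation state +4, the complex ion is [Ti...].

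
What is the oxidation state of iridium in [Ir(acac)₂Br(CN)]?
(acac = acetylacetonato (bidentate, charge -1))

+4

No counter-ion: the bracketed complex is neutral.
Ligand charges: 1×CN = -1; 2×acac = -2; 1×Br = -1; sum -4.
Ir + (-4) = 0 ⇒ Ir is +4.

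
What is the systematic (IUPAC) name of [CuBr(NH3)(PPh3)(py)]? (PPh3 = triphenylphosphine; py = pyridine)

There is no counter-ion, so the complex is neutral overall.
Ligand charges: 1×ammine (neutral), 1×triphenylphosphine (neutral), 1×bromo (-1 each), 1×pyridine (neutral); total -1. So Cu + (-1) = 0, giving Cu = +1.
Ligands are named alphabetically: ammine before bromo before pyridine before triphenylphosphine.

amminebromo(pyridine)(triphenylphosphine)copper(I)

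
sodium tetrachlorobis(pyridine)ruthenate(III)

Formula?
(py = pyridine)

Na[RuCl4(py)2]

Ligands: 2 pyridine (py, neutral), 4 chloro (Cl, -1). Ligand charge sum = -4.
With Ru in oxidation state +3, the complex ion is [Ru...]^1−.
Charge balance with sodium (+1) requires 1 complex ion per 1 sodium.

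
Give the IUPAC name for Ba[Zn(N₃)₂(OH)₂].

barium diazidodihydroxozincate(II)

The 1 barium counter-ion carries a total charge of +2, so each complex ion is 2−.
Ligand charges: 2×hydroxo (-1 each), 2×azido (-1 each); total -4. So Zn + (-4) = 2−, giving Zn = +2.
The complex ion is anionic, so zinc takes the -ate form zincate(II).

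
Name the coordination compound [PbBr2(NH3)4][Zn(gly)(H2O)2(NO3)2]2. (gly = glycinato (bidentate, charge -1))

Both ions are complex: the cation is named first with the plain metal name, the anion second with the -ate form; each ion's ligands are alphabetised independently.
Zinc is always +2 in its complexes; the anion's ligand charges sum to -3, so the complex anion is 1−.
With 2 anions per cation, the cation must be 2×1 = 2+.
Cation: ligand charges sum to -2; for the ion to be 2+, Pb = +4.

tetraamminedibromolead(IV) diaqua(glycinato)dinitratozincate(II)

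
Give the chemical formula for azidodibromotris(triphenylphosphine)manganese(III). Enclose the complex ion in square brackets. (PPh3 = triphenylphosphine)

Ligands: 3 triphenylphosphine (PPh3, neutral), 2 bromo (Br, -1), 1 azido (N3, -1). Ligand charge sum = -3.
With Mn in oxidation state +3, the complex ion is [Mn...].

[MnBr2(N3)(PPh3)3]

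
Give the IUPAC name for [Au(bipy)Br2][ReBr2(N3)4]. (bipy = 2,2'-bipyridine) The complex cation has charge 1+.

The complex cation is given as 1+; its ligand charges sum to -2, so Au = +3.
A 1:1 salt means the anion carries the equal and opposite charge, 1−.
Anion: ligand charges sum to -6; for the ion to be 1−, Re = +5.

(2,2'-bipyridine)dibromogold(III) tetraazidodibromorhenate(V)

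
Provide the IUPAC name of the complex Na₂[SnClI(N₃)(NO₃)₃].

sodium azidochloroiodotrinitratostannate(IV)

The 2 sodium counter-ions carry a total charge of +2, so each complex ion is 2−.
Ligand charges: 3×nitrato (-1 each), 1×azido (-1 each), 1×iodo (-1 each), 1×chloro (-1 each); total -6. So Sn + (-6) = 2−, giving Sn = +4.
Ligands are named alphabetically: azido before chloro before iodo before nitrato.
The complex ion is anionic, so tin takes the -ate form stannate(IV).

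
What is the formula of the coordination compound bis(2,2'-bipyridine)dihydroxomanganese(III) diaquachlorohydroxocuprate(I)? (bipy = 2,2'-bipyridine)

[Mn(bipy)2(OH)2][CuCl(H2O)2(OH)]

Cation [Mn…]: ligand charges -2, Mn(III) ⇒ ion charge 1+.
Anion [Cu…]: ligand charges -2, Cu(I) ⇒ ion charge 1−.
One 1+ cation balances one 1− anion.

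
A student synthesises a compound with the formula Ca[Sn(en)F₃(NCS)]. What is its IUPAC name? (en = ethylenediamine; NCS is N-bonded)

calcium (ethylenediamine)trifluoroisothiocyanatostannate(II)

The 1 calcium counter-ion carries a total charge of +2, so each complex ion is 2−.
Ligand charges: 3×fluoro (-1 each), 1×ethylenediamine (neutral), 1×isothiocyanato (-1 each); total -4. So Sn + (-4) = 2−, giving Sn = +2.
Ligands are named alphabetically: ethylenediamine before fluoro before isothiocyanato.
The complex ion is anionic, so tin takes the -ate form stannate(II).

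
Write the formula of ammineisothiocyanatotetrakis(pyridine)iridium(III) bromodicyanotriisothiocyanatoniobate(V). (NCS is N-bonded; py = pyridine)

Cation [Ir…]: ligand charges -1, Ir(III) ⇒ ion charge 2+.
Anion [Nb…]: ligand charges -6, Nb(V) ⇒ ion charge 1−.
One 2+ cation requires 2 of the 1− anion.

[Ir(NCS)(NH3)(py)4][NbBr(CN)2(NCS)3]2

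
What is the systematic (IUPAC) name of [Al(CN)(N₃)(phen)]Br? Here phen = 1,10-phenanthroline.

The 1 bromide counter-ion carries a total charge of -1, so each complex ion is 1+.
Ligand charges: 1×1,10-phenanthroline (neutral), 1×azido (-1 each), 1×cyano (-1 each); total -2. So Al + (-2) = 1+, giving Al = +3.
Ligands are named alphabetically: azido before cyano before phenanthroline.

azidocyano(1,10-phenanthroline)aluminium(III) bromide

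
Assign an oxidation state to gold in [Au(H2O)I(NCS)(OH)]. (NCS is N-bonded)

+3

No counter-ion: the bracketed complex is neutral.
Ligand charges: 1×NCS = -1; 1×H2O neutral; 1×OH = -1; 1×I = -1; sum -3.
Au + (-3) = 0 ⇒ Au is +3.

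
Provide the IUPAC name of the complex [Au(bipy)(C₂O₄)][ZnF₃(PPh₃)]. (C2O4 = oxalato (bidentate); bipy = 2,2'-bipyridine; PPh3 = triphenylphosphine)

Both ions are complex: the cation is named first with the plain metal name, the anion second with the -ate form; each ion's ligands are alphabetised independently.
Zinc is always +2 in its complexes; the anion's ligand charges sum to -3, so the complex anion is 1−.
A 1:1 salt means the cation carries the equal and opposite charge, 1+.
Cation: ligand charges sum to -2; for the ion to be 1+, Au = +3.

(2,2'-bipyridine)oxalatogold(III) trifluoro(triphenylphosphine)zincate(II)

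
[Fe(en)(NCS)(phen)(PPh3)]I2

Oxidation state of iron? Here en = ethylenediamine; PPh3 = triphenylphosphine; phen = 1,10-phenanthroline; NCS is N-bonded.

2 iodide outside the brackets (-1 each) → the complex ion is 2+.
Ligand charges: 1×en neutral; 1×PPh3 neutral; 1×phen neutral; 1×NCS = -1; sum -1.
Fe + (-1) = 2+ ⇒ Fe is +3.

+3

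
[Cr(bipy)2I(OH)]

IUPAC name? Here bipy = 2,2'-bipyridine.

There is no counter-ion, so the complex is neutral overall.
Ligand charges: 1×iodo (-1 each), 1×hydroxo (-1 each), 2×2,2'-bipyridine (neutral); total -2. So Cr + (-2) = 0, giving Cr = +2.
Ligands are named alphabetically: bipyridine before hydroxo before iodo.

bis(2,2'-bipyridine)hydroxoiodochromium(II)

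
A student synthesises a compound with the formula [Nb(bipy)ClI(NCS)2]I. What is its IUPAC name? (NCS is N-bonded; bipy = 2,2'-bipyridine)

(2,2'-bipyridine)chloroiododiisothiocyanatoniobium(V) iodide

The 1 iodide counter-ion carries a total charge of -1, so each complex ion is 1+.
Ligand charges: 2×isothiocyanato (-1 each), 1×iodo (-1 each), 1×chloro (-1 each), 1×2,2'-bipyridine (neutral); total -4. So Nb + (-4) = 1+, giving Nb = +5.
Ligands are named alphabetically: bipyridine before chloro before iodo before isothiocyanato.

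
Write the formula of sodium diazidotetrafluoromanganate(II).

Ligands: 2 azido (N3, -1), 4 fluoro (F, -1). Ligand charge sum = -6.
With Mn in oxidation state +2, the complex ion is [Mn...]^4−.
Charge balance with sodium (+1) requires 1 complex ion per 4 sodium.

Na4[MnF4(N3)2]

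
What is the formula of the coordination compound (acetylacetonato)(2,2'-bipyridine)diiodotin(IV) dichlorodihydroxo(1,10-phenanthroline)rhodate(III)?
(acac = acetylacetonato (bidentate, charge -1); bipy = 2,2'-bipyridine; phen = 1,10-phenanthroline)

Cation [Sn…]: ligand charges -3, Sn(IV) ⇒ ion charge 1+.
Anion [Rh…]: ligand charges -4, Rh(III) ⇒ ion charge 1−.
One 1+ cation balances one 1− anion.

[Sn(acac)(bipy)I2][RhCl2(OH)2(phen)]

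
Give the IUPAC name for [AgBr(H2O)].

aquabromosilver(I)

There is no counter-ion, so the complex is neutral overall.
Ligand charges: 1×bromo (-1 each), 1×aqua (neutral); total -1. So Ag + (-1) = 0, giving Ag = +1.
Ligands are named alphabetically: aqua before bromo.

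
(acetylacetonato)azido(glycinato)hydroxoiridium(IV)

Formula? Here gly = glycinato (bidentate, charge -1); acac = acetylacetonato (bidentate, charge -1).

Ligands: 1 azido (N3, -1), 1 glycinato (gly, -1), 1 hydroxo (OH, -1), 1 acetylacetonato (acac, -1). Ligand charge sum = -4.
With Ir in oxidation state +4, the complex ion is [Ir...].

[Ir(acac)(gly)(N3)(OH)]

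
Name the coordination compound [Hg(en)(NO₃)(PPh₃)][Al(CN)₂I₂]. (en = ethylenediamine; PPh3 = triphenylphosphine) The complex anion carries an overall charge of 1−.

(ethylenediamine)nitrato(triphenylphosphine)mercury(II) dicyanodiiodoaluminate(III)

The complex anion is given as 1−; its ligand charges sum to -4, so Al = +3.
A 1:1 salt means the cation carries the equal and opposite charge, 1+.
Cation: ligand charges sum to -1; for the ion to be 1+, Hg = +2.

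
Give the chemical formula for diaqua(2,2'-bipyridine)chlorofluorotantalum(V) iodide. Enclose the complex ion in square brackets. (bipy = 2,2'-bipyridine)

Ligands: 1 fluoro (F, -1), 1 2,2'-bipyridine (bipy, neutral), 2 aqua (H2O, neutral), 1 chloro (Cl, -1). Ligand charge sum = -2.
With Ta in oxidation state +5, the complex ion is [Ta...]^3+.
Charge balance with iodide (-1) requires 1 complex ion per 3 iodide.

[Ta(bipy)ClF(H2O)2]I3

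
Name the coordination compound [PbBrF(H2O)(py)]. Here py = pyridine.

There is no counter-ion, so the complex is neutral overall.
Ligand charges: 1×bromo (-1 each), 1×pyridine (neutral), 1×aqua (neutral), 1×fluoro (-1 each); total -2. So Pb + (-2) = 0, giving Pb = +2.
Ligands are named alphabetically: aqua before bromo before fluoro before pyridine.

aquabromofluoro(pyridine)lead(II)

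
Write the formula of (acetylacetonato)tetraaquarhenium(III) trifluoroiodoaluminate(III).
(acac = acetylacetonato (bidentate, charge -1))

[Re(acac)(H2O)4][AlF3I]2

Cation [Re…]: ligand charges -1, Re(III) ⇒ ion charge 2+.
Anion [Al…]: ligand charges -4, Al(III) ⇒ ion charge 1−.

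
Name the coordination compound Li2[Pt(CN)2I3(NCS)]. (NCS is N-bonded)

lithium dicyanotriiodoisothiocyanatoplatinate(IV)

The 2 lithium counter-ions carry a total charge of +2, so each complex ion is 2−.
Ligand charges: 2×cyano (-1 each), 1×isothiocyanato (-1 each), 3×iodo (-1 each); total -6. So Pt + (-6) = 2−, giving Pt = +4.
Ligands are named alphabetically: cyano before iodo before isothiocyanato.
The complex ion is anionic, so platinum takes the -ate form platinate(IV).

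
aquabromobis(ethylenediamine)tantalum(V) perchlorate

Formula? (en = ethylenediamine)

[TaBr(en)2(H2O)](ClO4)4

Ligands: 1 aqua (H2O, neutral), 1 bromo (Br, -1), 2 ethylenediamine (en, neutral). Ligand charge sum = -1.
With Ta in oxidation state +5, the complex ion is [Ta...]^4+.
Charge balance with perchlorate (-1) requires 1 complex ion per 4 perchlorate.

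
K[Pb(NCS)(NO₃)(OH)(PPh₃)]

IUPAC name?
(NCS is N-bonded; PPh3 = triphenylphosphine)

potassium hydroxoisothiocyanatonitrato(triphenylphosphine)plumbate(II)

The 1 potassium counter-ion carries a total charge of +1, so each complex ion is 1−.
Ligand charges: 1×isothiocyanato (-1 each), 1×nitrato (-1 each), 1×hydroxo (-1 each), 1×triphenylphosphine (neutral); total -3. So Pb + (-3) = 1−, giving Pb = +2.
The complex ion is anionic, so lead takes the -ate form plumbate(II).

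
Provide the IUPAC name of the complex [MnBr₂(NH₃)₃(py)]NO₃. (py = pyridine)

triamminedibromo(pyridine)manganese(III) nitrate

The 1 nitrate counter-ion carries a total charge of -1, so each complex ion is 1+.
Ligand charges: 1×pyridine (neutral), 2×bromo (-1 each), 3×ammine (neutral); total -2. So Mn + (-2) = 1+, giving Mn = +3.
Ligands are named alphabetically: ammine before bromo before pyridine.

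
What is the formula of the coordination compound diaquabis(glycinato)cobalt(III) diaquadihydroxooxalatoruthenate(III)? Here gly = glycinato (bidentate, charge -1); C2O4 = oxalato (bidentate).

[Co(gly)2(H2O)2][Ru(C2O4)(H2O)2(OH)2]

Cation [Co…]: ligand charges -2, Co(III) ⇒ ion charge 1+.
Anion [Ru…]: ligand charges -4, Ru(III) ⇒ ion charge 1−.
One 1+ cation balances one 1− anion.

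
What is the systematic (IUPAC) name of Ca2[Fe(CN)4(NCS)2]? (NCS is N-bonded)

The 2 calcium counter-ions carry a total charge of +4, so each complex ion is 4−.
Ligand charges: 4×cyano (-1 each), 2×isothiocyanato (-1 each); total -6. So Fe + (-6) = 4−, giving Fe = +2.
The complex ion is anionic, so iron takes the -ate form ferrate(II).

calcium tetracyanodiisothiocyanatoferrate(II)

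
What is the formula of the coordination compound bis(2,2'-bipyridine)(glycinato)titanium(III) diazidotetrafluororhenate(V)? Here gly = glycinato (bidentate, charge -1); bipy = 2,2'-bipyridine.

Cation [Ti…]: ligand charges -1, Ti(III) ⇒ ion charge 2+.
Anion [Re…]: ligand charges -6, Re(V) ⇒ ion charge 1−.

[Ti(bipy)2(gly)][ReF4(N3)2]2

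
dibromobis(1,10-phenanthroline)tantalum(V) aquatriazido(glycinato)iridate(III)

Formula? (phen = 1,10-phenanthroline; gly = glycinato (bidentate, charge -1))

Cation [Ta…]: ligand charges -2, Ta(V) ⇒ ion charge 3+.
Anion [Ir…]: ligand charges -4, Ir(III) ⇒ ion charge 1−.
One 3+ cation requires 3 of the 1− anion.

[TaBr2(phen)2][Ir(gly)(H2O)(N3)3]3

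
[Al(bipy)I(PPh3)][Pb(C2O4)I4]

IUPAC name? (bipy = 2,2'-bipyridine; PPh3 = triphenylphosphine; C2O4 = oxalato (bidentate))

Aluminium is always +3 in its complexes; the cation's ligand charges sum to -1, so the complex cation is 2+.
A 1:1 salt means the anion carries the equal and opposite charge, 2−.
Anion: ligand charges sum to -6; for the ion to be 2−, Pb = +4.

(2,2'-bipyridine)iodo(triphenylphosphine)aluminium(III) tetraiodooxalatoplumbate(IV)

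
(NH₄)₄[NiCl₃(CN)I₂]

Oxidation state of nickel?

4 ammonium outside the brackets (+1 each) → the complex ion is 4−.
Ligand charges: 2×I = -2; 1×CN = -1; 3×Cl = -3; sum -6.
Ni + (-6) = 4− ⇒ Ni is +2.

+2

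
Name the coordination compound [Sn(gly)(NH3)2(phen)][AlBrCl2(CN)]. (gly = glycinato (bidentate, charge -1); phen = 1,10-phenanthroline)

Both ions are complex: the cation is named first with the plain metal name, the anion second with the -ate form; each ion's ligands are alphabetised independently.
Aluminium is always +3 in its complexes; the anion's ligand charges sum to -4, so the complex anion is 1−.
A 1:1 salt means the cation carries the equal and opposite charge, 1+.
Cation: ligand charges sum to -1; for the ion to be 1+, Sn = +2.

diammine(glycinato)(1,10-phenanthroline)tin(II) bromodichlorocyanoaluminate(III)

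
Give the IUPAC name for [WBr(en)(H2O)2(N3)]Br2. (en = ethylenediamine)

diaquaazidobromo(ethylenediamine)tungsten(IV) bromide

The 2 bromide counter-ions carry a total charge of -2, so each complex ion is 2+.
Ligand charges: 1×bromo (-1 each), 2×aqua (neutral), 1×ethylenediamine (neutral), 1×azido (-1 each); total -2. So W + (-2) = 2+, giving W = +4.
Ligands are named alphabetically: aqua before azido before bromo before ethylenediamine.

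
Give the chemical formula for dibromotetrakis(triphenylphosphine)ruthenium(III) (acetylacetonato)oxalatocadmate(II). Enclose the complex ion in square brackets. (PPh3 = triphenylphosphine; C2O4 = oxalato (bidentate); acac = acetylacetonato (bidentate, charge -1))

[RuBr2(PPh3)4][Cd(acac)(C2O4)]

Cation [Ru…]: ligand charges -2, Ru(III) ⇒ ion charge 1+.
Anion [Cd…]: ligand charges -3, Cd(II) ⇒ ion charge 1−.
One 1+ cation balances one 1− anion.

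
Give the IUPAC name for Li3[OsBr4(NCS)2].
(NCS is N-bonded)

The 3 lithium counter-ions carry a total charge of +3, so each complex ion is 3−.
Ligand charges: 4×bromo (-1 each), 2×isothiocyanato (-1 each); total -6. So Os + (-6) = 3−, giving Os = +3.
Ligands are named alphabetically: bromo before isothiocyanato.
The complex ion is anionic, so osmium takes the -ate form osmate(III).

lithium tetrabromodiisothiocyanatoosmate(III)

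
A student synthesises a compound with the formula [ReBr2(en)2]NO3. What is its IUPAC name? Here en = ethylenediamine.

The 1 nitrate counter-ion carries a total charge of -1, so each complex ion is 1+.
Ligand charges: 2×ethylenediamine (neutral), 2×bromo (-1 each); total -2. So Re + (-2) = 1+, giving Re = +3.
Ligands are named alphabetically: bromo before ethylenediamine.

dibromobis(ethylenediamine)rhenium(III) nitrate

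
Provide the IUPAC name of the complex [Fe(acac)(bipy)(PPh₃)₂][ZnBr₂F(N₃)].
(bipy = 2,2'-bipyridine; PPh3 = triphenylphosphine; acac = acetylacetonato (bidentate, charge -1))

Both ions are complex: the cation is named first with the plain metal name, the anion second with the -ate form; each ion's ligands are alphabetised independently.
Zinc is always +2 in its complexes; the anion's ligand charges sum to -4, so the complex anion is 2−.
A 1:1 salt means the cation carries the equal and opposite charge, 2+.
Cation: ligand charges sum to -1; for the ion to be 2+, Fe = +3.

(acetylacetonato)(2,2'-bipyridine)bis(triphenylphosphine)iron(III) azidodibromofluorozincate(II)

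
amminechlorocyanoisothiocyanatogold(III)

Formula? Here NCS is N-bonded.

Ligands: 1 isothiocyanato (NCS, -1), 1 cyano (CN, -1), 1 chloro (Cl, -1), 1 ammine (NH3, neutral). Ligand charge sum = -3.
With Au in oxidation state +3, the complex ion is [Au...].

[AuCl(CN)(NCS)(NH3)]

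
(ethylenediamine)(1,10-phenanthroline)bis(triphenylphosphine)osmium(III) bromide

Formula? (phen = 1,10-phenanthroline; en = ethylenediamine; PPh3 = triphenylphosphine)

[Os(en)(phen)(PPh3)2]Br3

Ligands: 1 1,10-phenanthroline (phen, neutral), 1 ethylenediamine (en, neutral), 2 triphenylphosphine (PPh3, neutral). Ligand charge sum = 0.
With Os in oxidation state +3, the complex ion is [Os...]^3+.
Charge balance with bromide (-1) requires 1 complex ion per 3 bromide.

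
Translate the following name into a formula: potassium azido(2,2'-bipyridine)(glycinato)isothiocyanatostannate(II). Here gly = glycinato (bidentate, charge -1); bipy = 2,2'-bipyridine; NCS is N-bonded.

Ligands: 1 glycinato (gly, -1), 1 azido (N3, -1), 1 2,2'-bipyridine (bipy, neutral), 1 isothiocyanato (NCS, -1). Ligand charge sum = -3.
Charge balance with potassium (+1) requires 1 complex ion per 1 potassium.

K[Sn(bipy)(gly)(N3)(NCS)]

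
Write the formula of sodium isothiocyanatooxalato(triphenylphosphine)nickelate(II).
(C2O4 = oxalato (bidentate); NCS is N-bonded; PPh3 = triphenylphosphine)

Na[Ni(C2O4)(NCS)(PPh3)]

Ligands: 1 oxalato (C2O4, -2), 1 isothiocyanato (NCS, -1), 1 triphenylphosphine (PPh3, neutral). Ligand charge sum = -3.
Charge balance with sodium (+1) requires 1 complex ion per 1 sodium.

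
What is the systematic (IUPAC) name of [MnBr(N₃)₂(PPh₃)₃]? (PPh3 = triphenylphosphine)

There is no counter-ion, so the complex is neutral overall.
Ligand charges: 2×azido (-1 each), 3×triphenylphosphine (neutral), 1×bromo (-1 each); total -3. So Mn + (-3) = 0, giving Mn = +3.
Ligands are named alphabetically: azido before bromo before triphenylphosphine.

diazidobromotris(triphenylphosphine)manganese(III)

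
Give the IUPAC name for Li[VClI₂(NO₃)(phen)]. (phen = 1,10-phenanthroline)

The 1 lithium counter-ion carries a total charge of +1, so each complex ion is 1−.
Ligand charges: 1×nitrato (-1 each), 1×1,10-phenanthroline (neutral), 2×iodo (-1 each), 1×chloro (-1 each); total -4. So V + (-4) = 1−, giving V = +3.
The complex ion is anionic, so vanadium takes the -ate form vanadate(III).

lithium chlorodiiodonitrato(1,10-phenanthroline)vanadate(III)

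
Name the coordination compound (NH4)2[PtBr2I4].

ammonium dibromotetraiodoplatinate(IV)

The 2 ammonium counter-ions carry a total charge of +2, so each complex ion is 2−.
Ligand charges: 4×iodo (-1 each), 2×bromo (-1 each); total -6. So Pt + (-6) = 2−, giving Pt = +4.
Ligands are named alphabetically: bromo before iodo.
The complex ion is anionic, so platinum takes the -ate form platinate(IV).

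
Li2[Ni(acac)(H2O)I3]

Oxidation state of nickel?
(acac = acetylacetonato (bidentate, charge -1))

+2

2 lithium outside the brackets (+1 each) → the complex ion is 2−.
Ligand charges: 1×H2O neutral; 3×I = -3; 1×acac = -1; sum -4.
Ni + (-4) = 2− ⇒ Ni is +2.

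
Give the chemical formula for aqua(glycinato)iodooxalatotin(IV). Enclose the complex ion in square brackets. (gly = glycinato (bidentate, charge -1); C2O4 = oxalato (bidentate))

Ligands: 1 iodo (I, -1), 1 glycinato (gly, -1), 1 oxalato (C2O4, -2), 1 aqua (H2O, neutral). Ligand charge sum = -4.
With Sn in oxidation state +4, the complex ion is [Sn...].

[Sn(C2O4)(gly)(H2O)I]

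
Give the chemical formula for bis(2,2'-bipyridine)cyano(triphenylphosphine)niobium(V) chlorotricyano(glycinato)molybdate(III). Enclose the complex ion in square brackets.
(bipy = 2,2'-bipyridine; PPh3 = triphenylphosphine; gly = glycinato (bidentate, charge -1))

Cation [Nb…]: ligand charges -1, Nb(V) ⇒ ion charge 4+.
Anion [Mo…]: ligand charges -5, Mo(III) ⇒ ion charge 2−.
One 4+ cation requires 2 of the 2− anion.

[Nb(bipy)2(CN)(PPh3)][MoCl(CN)3(gly)]2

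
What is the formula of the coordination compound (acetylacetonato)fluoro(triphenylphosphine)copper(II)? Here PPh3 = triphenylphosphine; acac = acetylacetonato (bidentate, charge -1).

Ligands: 1 fluoro (F, -1), 1 triphenylphosphine (PPh3, neutral), 1 acetylacetonato (acac, -1). Ligand charge sum = -2.
With Cu in oxidation state +2, the complex ion is [Cu...].

[Cu(acac)F(PPh3)]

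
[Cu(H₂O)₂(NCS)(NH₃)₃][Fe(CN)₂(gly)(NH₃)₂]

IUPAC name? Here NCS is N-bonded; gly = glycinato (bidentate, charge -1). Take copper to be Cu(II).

triamminediaquaisothiocyanatocopper(II) diamminedicyano(glycinato)ferrate(II)

Cu is given as +2; the cation's ligand charges sum to -1, so the complex cation is 1+.
A 1:1 salt means the anion carries the equal and opposite charge, 1−.
Anion: ligand charges sum to -3; for the ion to be 1−, Fe = +2.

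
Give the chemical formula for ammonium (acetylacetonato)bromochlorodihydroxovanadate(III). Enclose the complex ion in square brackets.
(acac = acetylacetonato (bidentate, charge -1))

Ligands: 2 hydroxo (OH, -1), 1 chloro (Cl, -1), 1 acetylacetonato (acac, -1), 1 bromo (Br, -1). Ligand charge sum = -5.
Charge balance with ammonium (+1) requires 1 complex ion per 2 ammonium.

(NH4)2[V(acac)BrCl(OH)2]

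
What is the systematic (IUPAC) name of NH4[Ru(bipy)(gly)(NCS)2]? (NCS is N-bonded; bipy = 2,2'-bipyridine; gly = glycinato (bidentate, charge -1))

ammonium (2,2'-bipyridine)(glycinato)diisothiocyanatoruthenate(II)

The 1 ammonium counter-ion carries a total charge of +1, so each complex ion is 1−.
Ligand charges: 2×isothiocyanato (-1 each), 1×2,2'-bipyridine (neutral), 1×glycinato (-1 each); total -3. So Ru + (-3) = 1−, giving Ru = +2.
The complex ion is anionic, so ruthenium takes the -ate form ruthenate(II).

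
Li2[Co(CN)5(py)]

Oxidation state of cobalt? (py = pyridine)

2 lithium outside the brackets (+1 each) → the complex ion is 2−.
Ligand charges: 1×py neutral; 5×CN = -5; sum -5.
Co + (-5) = 2− ⇒ Co is +3.

+3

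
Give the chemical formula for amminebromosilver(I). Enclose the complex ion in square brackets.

[AgBr(NH3)]

Ligands: 1 bromo (Br, -1), 1 ammine (NH3, neutral). Ligand charge sum = -1.
With Ag in oxidation state +1, the complex ion is [Ag...].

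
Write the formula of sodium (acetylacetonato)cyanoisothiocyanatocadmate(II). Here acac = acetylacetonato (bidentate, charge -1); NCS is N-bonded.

Na[Cd(acac)(CN)(NCS)]

Ligands: 1 acetylacetonato (acac, -1), 1 cyano (CN, -1), 1 isothiocyanato (NCS, -1). Ligand charge sum = -3.
With Cd in oxidation state +2, the complex ion is [Cd...]^1−.
Charge balance with sodium (+1) requires 1 complex ion per 1 sodium.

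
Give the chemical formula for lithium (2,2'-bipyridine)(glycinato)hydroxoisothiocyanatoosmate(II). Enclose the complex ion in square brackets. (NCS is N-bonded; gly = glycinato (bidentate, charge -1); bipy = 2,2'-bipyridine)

Ligands: 1 isothiocyanato (NCS, -1), 1 glycinato (gly, -1), 1 hydroxo (OH, -1), 1 2,2'-bipyridine (bipy, neutral). Ligand charge sum = -3.
With Os in oxidation state +2, the complex ion is [Os...]^1−.
Charge balance with lithium (+1) requires 1 complex ion per 1 lithium.

Li[Os(bipy)(gly)(NCS)(OH)]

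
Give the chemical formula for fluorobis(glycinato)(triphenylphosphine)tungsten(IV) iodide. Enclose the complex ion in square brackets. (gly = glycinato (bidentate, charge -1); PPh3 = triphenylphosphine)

[WF(gly)2(PPh3)]I

Ligands: 1 fluoro (F, -1), 2 glycinato (gly, -1), 1 triphenylphosphine (PPh3, neutral). Ligand charge sum = -3.
With W in oxidation state +4, the complex ion is [W...]^1+.
Charge balance with iodide (-1) requires 1 complex ion per 1 iodide.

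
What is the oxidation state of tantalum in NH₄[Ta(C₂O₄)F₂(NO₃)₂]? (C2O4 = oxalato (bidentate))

1 ammonium outside the brackets (+1 each) → the complex ion is 1−.
Ligand charges: 1×C2O4 = -2; 2×F = -2; 2×NO3 = -2; sum -6.
Ta + (-6) = 1− ⇒ Ta is +5.

+5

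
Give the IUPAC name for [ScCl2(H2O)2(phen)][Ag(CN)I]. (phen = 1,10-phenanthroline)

diaquadichloro(1,10-phenanthroline)scandium(III) cyanoiodoargentate(I)

Both ions are complex: the cation is named first with the plain metal name, the anion second with the -ate form; each ion's ligands are alphabetised independently.
Scandium is always +3 in its complexes; the cation's ligand charges sum to -2, so the complex cation is 1+.
A 1:1 salt means the anion carries the equal and opposite charge, 1−.
Anion: ligand charges sum to -2; for the ion to be 1−, Ag = +1.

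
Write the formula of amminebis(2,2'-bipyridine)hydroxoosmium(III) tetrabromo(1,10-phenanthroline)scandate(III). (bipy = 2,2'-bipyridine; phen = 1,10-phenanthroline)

[Os(bipy)2(NH3)(OH)][ScBr4(phen)]2

Cation [Os…]: ligand charges -1, Os(III) ⇒ ion charge 2+.
Anion [Sc…]: ligand charges -4, Sc(III) ⇒ ion charge 1−.
One 2+ cation requires 2 of the 1− anion.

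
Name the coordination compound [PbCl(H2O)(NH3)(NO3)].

ammineaquachloronitratolead(II)

There is no counter-ion, so the complex is neutral overall.
Ligand charges: 1×chloro (-1 each), 1×aqua (neutral), 1×nitrato (-1 each), 1×ammine (neutral); total -2. So Pb + (-2) = 0, giving Pb = +2.
Ligands are named alphabetically: ammine before aqua before chloro before nitrato.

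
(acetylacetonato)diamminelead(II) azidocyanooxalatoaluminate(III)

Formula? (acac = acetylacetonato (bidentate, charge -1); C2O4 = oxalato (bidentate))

Cation [Pb…]: ligand charges -1, Pb(II) ⇒ ion charge 1+.
Anion [Al…]: ligand charges -4, Al(III) ⇒ ion charge 1−.
One 1+ cation balances one 1− anion.

[Pb(acac)(NH3)2][Al(C2O4)(CN)(N3)]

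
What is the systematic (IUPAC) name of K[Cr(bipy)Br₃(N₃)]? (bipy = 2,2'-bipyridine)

The 1 potassium counter-ion carries a total charge of +1, so each complex ion is 1−.
Ligand charges: 1×azido (-1 each), 3×bromo (-1 each), 1×2,2'-bipyridine (neutral); total -4. So Cr + (-4) = 1−, giving Cr = +3.
The complex ion is anionic, so chromium takes the -ate form chromate(III).

potassium azido(2,2'-bipyridine)tribromochromate(III)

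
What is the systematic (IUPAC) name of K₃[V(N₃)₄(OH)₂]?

The 3 potassium counter-ions carry a total charge of +3, so each complex ion is 3−.
Ligand charges: 2×hydroxo (-1 each), 4×azido (-1 each); total -6. So V + (-6) = 3−, giving V = +3.
The complex ion is anionic, so vanadium takes the -ate form vanadate(III).

potassium tetraazidodihydroxovanadate(III)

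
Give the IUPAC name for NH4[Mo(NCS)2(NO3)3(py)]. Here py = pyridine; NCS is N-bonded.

The 1 ammonium counter-ion carries a total charge of +1, so each complex ion is 1−.
Ligand charges: 1×pyridine (neutral), 3×nitrato (-1 each), 2×isothiocyanato (-1 each); total -5. So Mo + (-5) = 1−, giving Mo = +4.
Ligands are named alphabetically: isothiocyanato before nitrato before pyridine.
The complex ion is anionic, so molybdenum takes the -ate form molybdate(IV).

ammonium diisothiocyanatotrinitrato(pyridine)molybdate(IV)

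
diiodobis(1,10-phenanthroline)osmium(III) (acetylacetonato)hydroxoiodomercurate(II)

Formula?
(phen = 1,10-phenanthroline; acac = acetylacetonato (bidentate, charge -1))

Cation [Os…]: ligand charges -2, Os(III) ⇒ ion charge 1+.
Anion [Hg…]: ligand charges -3, Hg(II) ⇒ ion charge 1−.
One 1+ cation balances one 1− anion.

[OsI2(phen)2][Hg(acac)I(OH)]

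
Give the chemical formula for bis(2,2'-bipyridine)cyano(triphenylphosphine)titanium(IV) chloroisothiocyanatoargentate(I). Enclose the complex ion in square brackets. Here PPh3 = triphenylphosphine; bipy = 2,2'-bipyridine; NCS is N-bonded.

[Ti(bipy)2(CN)(PPh3)][AgCl(NCS)]3

Cation [Ti…]: ligand charges -1, Ti(IV) ⇒ ion charge 3+.
Anion [Ag…]: ligand charges -2, Ag(I) ⇒ ion charge 1−.
One 3+ cation requires 3 of the 1− anion.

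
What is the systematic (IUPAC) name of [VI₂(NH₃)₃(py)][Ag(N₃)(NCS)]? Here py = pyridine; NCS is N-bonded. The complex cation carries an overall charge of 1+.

Both ions are complex: the cation is named first with the plain metal name, the anion second with the -ate form; each ion's ligands are alphabetised independently.
The complex cation is given as 1+; its ligand charges sum to -2, so V = +3.
A 1:1 salt means the anion carries the equal and opposite charge, 1−.
Anion: ligand charges sum to -2; for the ion to be 1−, Ag = +1.

triamminediiodo(pyridine)vanadium(III) azidoisothiocyanatoargentate(I)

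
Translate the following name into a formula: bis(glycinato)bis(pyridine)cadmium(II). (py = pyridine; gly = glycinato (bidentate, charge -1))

[Cd(gly)2(py)2]

Ligands: 2 pyridine (py, neutral), 2 glycinato (gly, -1). Ligand charge sum = -2.
With Cd in oxidation state +2, the complex ion is [Cd...].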